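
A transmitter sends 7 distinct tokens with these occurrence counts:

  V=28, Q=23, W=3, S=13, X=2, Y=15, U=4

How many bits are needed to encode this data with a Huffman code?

Build the Huffman tree bottom-up:
combine X(2), W(3) → 5
combine U(4), 5 → 9
combine 9, S(13) → 22
combine Y(15), 22 → 37
combine Q(23), V(28) → 51
combine 37, 51 → 88
Each symbol's bit-cost is frequency × depth; summing gives 212 bits (equivalently 5 + 9 + 22 + 37 + 51 + 88).

212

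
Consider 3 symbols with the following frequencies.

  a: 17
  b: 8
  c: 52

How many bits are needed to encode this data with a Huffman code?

102

Merge the two smallest weights repeatedly:
b(8) + a(17) → 25
25 + c(52) → 77
Total encoded bits = sum of merged weights = 25 + 77 = 102.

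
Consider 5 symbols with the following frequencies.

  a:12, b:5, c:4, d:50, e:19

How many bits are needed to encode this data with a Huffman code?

160

Merge the two smallest weights repeatedly:
merge c(4) and b(5): 9
merge 9 and a(12): 21
merge e(19) and 21: 40
merge 40 and d(50): 90
Each symbol's bit-cost is frequency × depth; summing gives 160 bits (equivalently 9 + 21 + 40 + 90).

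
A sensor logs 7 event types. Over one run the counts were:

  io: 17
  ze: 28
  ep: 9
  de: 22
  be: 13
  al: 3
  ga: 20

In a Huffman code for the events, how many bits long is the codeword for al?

4

Build the tree from the bottom:
al(3) + ep(9) → 12
12 + be(13) → 25
io(17) + ga(20) → 37
de(22) + 25 → 47
ze(28) + 37 → 65
47 + 65 → 112
al's leaf is at depth 4, giving a 4-bit codeword.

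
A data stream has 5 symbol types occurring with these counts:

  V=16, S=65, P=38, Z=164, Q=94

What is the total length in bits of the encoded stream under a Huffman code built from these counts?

Greedily combine the two least-frequent nodes:
merge V(16) and P(38): 54
merge 54 and S(65): 119
merge Q(94) and 119: 213
merge Z(164) and 213: 377
The encoded length is the sum of every internal node's weight: 54 + 119 + 213 + 377 = 763 bits.

763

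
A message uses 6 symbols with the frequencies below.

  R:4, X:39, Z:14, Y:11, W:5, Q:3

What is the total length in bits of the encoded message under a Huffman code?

155

Build the Huffman tree bottom-up:
combine Q(3), R(4) → 7
combine W(5), 7 → 12
combine Y(11), 12 → 23
combine Z(14), 23 → 37
combine 37, X(39) → 76
Each symbol's bit-cost is frequency × depth; summing gives 155 bits (equivalently 7 + 12 + 23 + 37 + 76).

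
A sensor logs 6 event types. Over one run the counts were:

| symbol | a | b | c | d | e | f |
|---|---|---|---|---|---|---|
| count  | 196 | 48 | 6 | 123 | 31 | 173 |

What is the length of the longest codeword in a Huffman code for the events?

Merge the two lowest-weight nodes at each step:
c(6) + e(31) → 37
37 + b(48) → 85
85 + d(123) → 208
f(173) + a(196) → 369
208 + 369 → 577
The first pair merged (c, e) ends up deepest, at depth 4.

4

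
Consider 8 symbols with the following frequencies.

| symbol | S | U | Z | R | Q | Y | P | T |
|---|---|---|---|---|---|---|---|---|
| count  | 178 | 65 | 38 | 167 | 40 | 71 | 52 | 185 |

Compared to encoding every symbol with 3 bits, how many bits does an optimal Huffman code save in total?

Fixed-length: 3 bits × 796 symbols = 2388 bits.
Huffman merges:
combine Z(38), Q(40) → 78
combine P(52), U(65) → 117
combine Y(71), 78 → 149
combine 117, 149 → 266
combine R(167), S(178) → 345
combine T(185), 266 → 451
combine 345, 451 → 796
Huffman total = 78 + 117 + 149 + 266 + 345 + 451 + 796 = 2202 bits.
Saving = 2388 − 2202 = 186 bits.

186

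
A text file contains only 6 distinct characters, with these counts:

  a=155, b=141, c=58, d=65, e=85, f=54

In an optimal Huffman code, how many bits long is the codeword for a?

Repeatedly merge the two smallest:
merge f(54) and c(58): 112
merge d(65) and e(85): 150
merge 112 and b(141): 253
merge 150 and a(155): 305
merge 253 and 305: 558
The subtree containing a is merged 2 times, so code length = 2.

2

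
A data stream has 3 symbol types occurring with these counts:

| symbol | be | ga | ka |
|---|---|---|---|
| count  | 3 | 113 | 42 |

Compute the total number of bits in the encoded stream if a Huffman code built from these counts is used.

Greedily combine the two least-frequent nodes:
be(3) + ka(42) → 45
45 + ga(113) → 158
Each symbol's bit-cost is frequency × depth; summing gives 203 bits (equivalently 45 + 158).

203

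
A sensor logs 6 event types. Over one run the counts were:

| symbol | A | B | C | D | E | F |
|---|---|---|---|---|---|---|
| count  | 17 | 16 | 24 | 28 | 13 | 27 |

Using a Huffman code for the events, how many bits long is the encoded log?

320

Build the Huffman tree bottom-up:
combine E(13), B(16) → 29
combine A(17), C(24) → 41
combine F(27), D(28) → 55
combine 29, 41 → 70
combine 55, 70 → 125
The encoded length is the sum of every internal node's weight: 29 + 41 + 55 + 70 + 125 = 320 bits.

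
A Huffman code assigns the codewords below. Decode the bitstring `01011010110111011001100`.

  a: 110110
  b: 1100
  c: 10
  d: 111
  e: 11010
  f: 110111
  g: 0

Read left to right; each codeword is recognised as soon as it completes (prefix code):
  0→g | 10→c | 11010→e | 110111→f | 0→g | 1100→b | 1100→b
Decoded message: gcefgbb

gcefgbb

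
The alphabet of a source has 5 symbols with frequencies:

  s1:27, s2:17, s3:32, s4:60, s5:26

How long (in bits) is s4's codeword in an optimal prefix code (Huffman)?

1

Huffman merges, smallest pair first:
merge s2(17) and s5(26): 43
merge s1(27) and s3(32): 59
merge 43 and 59: 102
merge s4(60) and 102: 162
s4 is a child of the root — depth 1, so its codeword is a single bit.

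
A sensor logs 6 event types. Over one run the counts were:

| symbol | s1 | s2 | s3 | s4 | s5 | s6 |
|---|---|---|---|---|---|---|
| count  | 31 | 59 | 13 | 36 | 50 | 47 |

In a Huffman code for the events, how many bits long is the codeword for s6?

2

Repeatedly merge the two smallest:
merge s3(13) and s1(31): 44
merge s4(36) and 44: 80
merge s6(47) and s5(50): 97
merge s2(59) and 80: 139
merge 97 and 139: 236
s6 sits 2 levels below the root, so its codeword is 2 bits.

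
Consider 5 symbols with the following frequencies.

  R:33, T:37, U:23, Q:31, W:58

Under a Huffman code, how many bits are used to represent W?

Huffman merges, smallest pair first:
merge U(23) and Q(31): 54
merge R(33) and T(37): 70
merge 54 and W(58): 112
merge 70 and 112: 182
W sits 2 levels below the root, so its codeword is 2 bits.

2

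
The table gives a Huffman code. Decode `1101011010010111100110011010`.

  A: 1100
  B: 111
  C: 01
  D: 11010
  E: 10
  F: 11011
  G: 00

Read left to right; each codeword is recognised as soon as it completes (prefix code):
  11010→D | 11010→D | 01→C | 01→C | 111→B | 00→G | 1100→A | 11010→D
Decoded message: DDCCBGAD

DDCCBGAD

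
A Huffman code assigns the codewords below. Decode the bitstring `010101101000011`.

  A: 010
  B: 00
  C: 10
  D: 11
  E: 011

ACDABE

Read left to right; each codeword is recognised as soon as it completes (prefix code):
  010→A | 10→C | 11→D | 010→A | 00→B | 011→E
Decoded message: ACDABE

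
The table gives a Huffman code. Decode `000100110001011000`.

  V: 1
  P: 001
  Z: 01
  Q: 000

QVPVQVZVQ

Read left to right; each codeword is recognised as soon as it completes (prefix code):
  000→Q | 1→V | 001→P | 1→V | 000→Q | 1→V | 01→Z | 1→V | 000→Q
Decoded message: QVPVQVZVQ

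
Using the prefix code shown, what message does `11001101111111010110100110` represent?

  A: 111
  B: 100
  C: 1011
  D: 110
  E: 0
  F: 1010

DEDAAFDBD

Read left to right; each codeword is recognised as soon as it completes (prefix code):
  110→D | 0→E | 110→D | 111→A | 111→A | 1010→F | 110→D | 100→B | 110→D
Decoded message: DEDAAFDBD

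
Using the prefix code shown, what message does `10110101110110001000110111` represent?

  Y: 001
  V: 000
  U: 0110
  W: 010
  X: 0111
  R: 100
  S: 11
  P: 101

PPXUYVSX

Read left to right; each codeword is recognised as soon as it completes (prefix code):
  101→P | 101→P | 0111→X | 0110→U | 001→Y | 000→V | 11→S | 0111→X
Decoded message: PPXUYVSX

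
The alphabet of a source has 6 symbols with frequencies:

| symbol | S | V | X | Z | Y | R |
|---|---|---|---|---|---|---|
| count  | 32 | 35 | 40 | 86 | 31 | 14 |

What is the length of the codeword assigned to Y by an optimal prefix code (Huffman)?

Repeatedly merge the two smallest:
combine R(14), Y(31) → 45
combine S(32), V(35) → 67
combine X(40), 45 → 85
combine 67, 85 → 152
combine Z(86), 152 → 238
Y's leaf is at depth 4, giving a 4-bit codeword.

4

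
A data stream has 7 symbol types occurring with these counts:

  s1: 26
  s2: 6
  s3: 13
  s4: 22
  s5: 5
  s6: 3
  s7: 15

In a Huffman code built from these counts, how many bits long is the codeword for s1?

Repeatedly merge the two smallest:
merge s6(3) and s5(5): 8
merge s2(6) and 8: 14
merge s3(13) and 14: 27
merge s7(15) and s4(22): 37
merge s1(26) and 27: 53
merge 37 and 53: 90
s1 sits 2 levels below the root, so its codeword is 2 bits.

2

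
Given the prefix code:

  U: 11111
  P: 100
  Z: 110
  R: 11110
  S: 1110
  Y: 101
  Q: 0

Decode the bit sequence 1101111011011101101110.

Read left to right; each codeword is recognised as soon as it completes (prefix code):
  110→Z | 11110→R | 110→Z | 1110→S | 110→Z | 1110→S
Decoded message: ZRZSZS

ZRZSZS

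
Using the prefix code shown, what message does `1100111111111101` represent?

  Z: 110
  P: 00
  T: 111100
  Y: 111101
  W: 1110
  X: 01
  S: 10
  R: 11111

Read left to right; each codeword is recognised as soon as it completes (prefix code):
  110→Z | 01→X | 11111→R | 111101→Y
Decoded message: ZXRY

ZXRY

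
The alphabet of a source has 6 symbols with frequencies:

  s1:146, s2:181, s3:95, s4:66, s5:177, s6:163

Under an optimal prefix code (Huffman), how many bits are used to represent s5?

2

Huffman merges, smallest pair first:
merge s4(66) and s3(95): 161
merge s1(146) and 161: 307
merge s6(163) and s5(177): 340
merge s2(181) and 307: 488
merge 340 and 488: 828
s5's leaf is at depth 2, giving a 2-bit codeword.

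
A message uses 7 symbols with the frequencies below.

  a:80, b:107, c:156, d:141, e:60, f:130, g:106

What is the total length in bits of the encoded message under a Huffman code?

Build the Huffman tree bottom-up:
merge e(60) and a(80): 140
merge g(106) and b(107): 213
merge f(130) and 140: 270
merge d(141) and c(156): 297
merge 213 and 270: 483
merge 297 and 483: 780
Total encoded bits = sum of merged weights = 140 + 213 + 270 + 297 + 483 + 780 = 2183.

2183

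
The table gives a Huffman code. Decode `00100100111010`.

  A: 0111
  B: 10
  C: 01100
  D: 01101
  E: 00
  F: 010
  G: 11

Read left to right; each codeword is recognised as soon as it completes (prefix code):
  00→E | 10→B | 010→F | 0111→A | 010→F
Decoded message: EBFAF

EBFAF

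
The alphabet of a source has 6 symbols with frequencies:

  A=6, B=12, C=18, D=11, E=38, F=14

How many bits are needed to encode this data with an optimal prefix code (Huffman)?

238

Merge the two smallest weights repeatedly:
A(6) + D(11) → 17
B(12) + F(14) → 26
17 + C(18) → 35
26 + 35 → 61
E(38) + 61 → 99
Total encoded bits = sum of merged weights = 17 + 26 + 35 + 61 + 99 = 238.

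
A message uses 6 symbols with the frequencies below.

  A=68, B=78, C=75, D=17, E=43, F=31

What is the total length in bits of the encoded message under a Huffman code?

763

Merge the two smallest weights repeatedly:
merge D(17) and F(31): 48
merge E(43) and 48: 91
merge A(68) and C(75): 143
merge B(78) and 91: 169
merge 143 and 169: 312
The encoded length is the sum of every internal node's weight: 48 + 91 + 143 + 169 + 312 = 763 bits.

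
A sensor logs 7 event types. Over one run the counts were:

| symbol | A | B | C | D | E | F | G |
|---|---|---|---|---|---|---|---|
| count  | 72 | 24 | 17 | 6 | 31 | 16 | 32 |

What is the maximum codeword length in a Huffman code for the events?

5

Merge the two lowest-weight nodes at each step:
D(6) + F(16) → 22
C(17) + 22 → 39
B(24) + E(31) → 55
G(32) + 39 → 71
55 + 71 → 126
A(72) + 126 → 198
The rarest symbols sit at the bottom; the longest codeword is 5 bits.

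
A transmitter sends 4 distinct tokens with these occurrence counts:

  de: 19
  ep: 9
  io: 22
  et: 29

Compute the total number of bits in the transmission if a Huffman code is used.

Greedily combine the two least-frequent nodes:
combine ep(9), de(19) → 28
combine io(22), 28 → 50
combine et(29), 50 → 79
Total encoded bits = sum of merged weights = 28 + 50 + 79 = 157.

157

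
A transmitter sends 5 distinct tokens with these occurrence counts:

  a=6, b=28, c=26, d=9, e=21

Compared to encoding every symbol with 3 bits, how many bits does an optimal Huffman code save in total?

75

Fixed-length: 3 bits × 90 symbols = 270 bits.
Huffman merges:
combine a(6), d(9) → 15
combine 15, e(21) → 36
combine c(26), b(28) → 54
combine 36, 54 → 90
Huffman total = 15 + 36 + 54 + 90 = 195 bits.
Saving = 270 − 195 = 75 bits.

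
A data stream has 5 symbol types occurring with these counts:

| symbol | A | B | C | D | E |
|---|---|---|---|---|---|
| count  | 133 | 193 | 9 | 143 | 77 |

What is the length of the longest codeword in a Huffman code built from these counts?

Merge the two lowest-weight nodes at each step:
C(9) + E(77) → 86
86 + A(133) → 219
D(143) + B(193) → 336
219 + 336 → 555
The rarest symbols sit at the bottom; the longest codeword is 3 bits.

3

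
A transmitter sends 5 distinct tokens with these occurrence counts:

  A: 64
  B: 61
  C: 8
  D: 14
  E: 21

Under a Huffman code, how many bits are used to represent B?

Huffman merges, smallest pair first:
merge C(8) and D(14): 22
merge E(21) and 22: 43
merge 43 and B(61): 104
merge A(64) and 104: 168
The subtree containing B is merged 2 times, so code length = 2.

2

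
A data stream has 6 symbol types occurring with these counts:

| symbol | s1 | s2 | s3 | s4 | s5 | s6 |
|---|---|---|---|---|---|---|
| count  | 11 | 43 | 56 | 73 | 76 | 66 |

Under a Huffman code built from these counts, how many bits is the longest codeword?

Merge the two lowest-weight nodes at each step:
s1(11) + s2(43) → 54
54 + s3(56) → 110
s6(66) + s4(73) → 139
s5(76) + 110 → 186
139 + 186 → 325
The rarest symbols sit at the bottom; the longest codeword is 4 bits.

4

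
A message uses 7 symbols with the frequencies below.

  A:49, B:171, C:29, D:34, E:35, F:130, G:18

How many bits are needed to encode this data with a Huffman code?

1138

Greedily combine the two least-frequent nodes:
G(18) + C(29) → 47
D(34) + E(35) → 69
47 + A(49) → 96
69 + 96 → 165
F(130) + 165 → 295
B(171) + 295 → 466
Total encoded bits = sum of merged weights = 47 + 69 + 96 + 165 + 295 + 466 = 1138.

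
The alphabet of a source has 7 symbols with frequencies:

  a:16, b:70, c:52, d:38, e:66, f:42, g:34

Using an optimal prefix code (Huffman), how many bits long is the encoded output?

868

Greedily combine the two least-frequent nodes:
combine a(16), g(34) → 50
combine d(38), f(42) → 80
combine 50, c(52) → 102
combine e(66), b(70) → 136
combine 80, 102 → 182
combine 136, 182 → 318
Each symbol's bit-cost is frequency × depth; summing gives 868 bits (equivalently 50 + 80 + 102 + 136 + 182 + 318).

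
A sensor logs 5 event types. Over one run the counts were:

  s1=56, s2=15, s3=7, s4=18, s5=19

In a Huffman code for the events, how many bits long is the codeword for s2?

3

Huffman merges, smallest pair first:
combine s3(7), s2(15) → 22
combine s4(18), s5(19) → 37
combine 22, 37 → 59
combine s1(56), 59 → 115
s2 sits 3 levels below the root, so its codeword is 3 bits.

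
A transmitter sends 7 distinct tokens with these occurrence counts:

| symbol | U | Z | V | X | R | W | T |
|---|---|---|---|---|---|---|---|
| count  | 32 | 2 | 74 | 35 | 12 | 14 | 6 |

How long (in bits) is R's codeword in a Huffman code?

Build the tree from the bottom:
merge Z(2) and T(6): 8
merge 8 and R(12): 20
merge W(14) and 20: 34
merge U(32) and 34: 66
merge X(35) and 66: 101
merge V(74) and 101: 175
R sits 5 levels below the root, so its codeword is 5 bits.

5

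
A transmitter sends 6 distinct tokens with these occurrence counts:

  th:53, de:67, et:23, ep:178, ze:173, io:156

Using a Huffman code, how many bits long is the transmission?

1519

Merge the two smallest weights repeatedly:
merge et(23) and th(53): 76
merge de(67) and 76: 143
merge 143 and io(156): 299
merge ze(173) and ep(178): 351
merge 299 and 351: 650
The encoded length is the sum of every internal node's weight: 76 + 143 + 299 + 351 + 650 = 1519 bits.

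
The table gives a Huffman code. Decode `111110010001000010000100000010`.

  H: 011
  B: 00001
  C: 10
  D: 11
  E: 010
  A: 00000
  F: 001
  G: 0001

Read left to right; each codeword is recognised as soon as it completes (prefix code):
  11→D | 11→D | 10→C | 010→E | 001→F | 00001→B | 00001→B | 00000→A | 010→E
Decoded message: DDCEFBBAE

DDCEFBBAE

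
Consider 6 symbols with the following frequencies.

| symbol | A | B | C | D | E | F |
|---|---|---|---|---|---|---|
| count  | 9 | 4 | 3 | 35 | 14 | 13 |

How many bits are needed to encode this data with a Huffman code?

Merge the two smallest weights repeatedly:
combine C(3), B(4) → 7
combine 7, A(9) → 16
combine F(13), E(14) → 27
combine 16, 27 → 43
combine D(35), 43 → 78
Total encoded bits = sum of merged weights = 7 + 16 + 27 + 43 + 78 = 171.

171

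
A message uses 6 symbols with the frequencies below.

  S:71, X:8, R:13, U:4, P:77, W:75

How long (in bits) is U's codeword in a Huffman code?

Repeatedly merge the two smallest:
combine U(4), X(8) → 12
combine 12, R(13) → 25
combine 25, S(71) → 96
combine W(75), P(77) → 152
combine 96, 152 → 248
U sits 4 levels below the root, so its codeword is 4 bits.

4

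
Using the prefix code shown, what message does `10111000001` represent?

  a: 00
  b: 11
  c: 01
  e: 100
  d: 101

Read left to right; each codeword is recognised as soon as it completes (prefix code):
  101→d | 11→b | 00→a | 00→a | 01→c
Decoded message: dbaac

dbaac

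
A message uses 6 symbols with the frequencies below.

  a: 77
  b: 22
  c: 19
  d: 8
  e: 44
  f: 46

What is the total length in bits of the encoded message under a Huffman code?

Build the Huffman tree bottom-up:
d(8) + c(19) → 27
b(22) + 27 → 49
e(44) + f(46) → 90
49 + a(77) → 126
90 + 126 → 216
The encoded length is the sum of every internal node's weight: 27 + 49 + 90 + 126 + 216 = 508 bits.

508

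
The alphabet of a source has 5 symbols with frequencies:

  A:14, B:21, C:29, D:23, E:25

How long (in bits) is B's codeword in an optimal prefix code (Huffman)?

3

Build the tree from the bottom:
A(14) + B(21) → 35
D(23) + E(25) → 48
C(29) + 35 → 64
48 + 64 → 112
B sits 3 levels below the root, so its codeword is 3 bits.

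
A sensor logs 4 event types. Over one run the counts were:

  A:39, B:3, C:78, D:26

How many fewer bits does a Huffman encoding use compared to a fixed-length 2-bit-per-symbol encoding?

Fixed-length: 2 bits × 146 symbols = 292 bits.
Huffman merges:
B(3) + D(26) → 29
29 + A(39) → 68
68 + C(78) → 146
Huffman total = 29 + 68 + 146 = 243 bits.
Saving = 292 − 243 = 49 bits.

49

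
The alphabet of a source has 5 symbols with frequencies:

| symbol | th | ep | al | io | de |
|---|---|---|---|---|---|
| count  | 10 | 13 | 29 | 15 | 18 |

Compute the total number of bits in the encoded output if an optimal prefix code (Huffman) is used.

Merge the two smallest weights repeatedly:
combine th(10), ep(13) → 23
combine io(15), de(18) → 33
combine 23, al(29) → 52
combine 33, 52 → 85
The encoded length is the sum of every internal node's weight: 23 + 33 + 52 + 85 = 193 bits.

193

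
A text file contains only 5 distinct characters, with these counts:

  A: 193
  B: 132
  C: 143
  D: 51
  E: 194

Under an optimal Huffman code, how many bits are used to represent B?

Repeatedly merge the two smallest:
combine D(51), B(132) → 183
combine C(143), 183 → 326
combine A(193), E(194) → 387
combine 326, 387 → 713
B's leaf is at depth 3, giving a 3-bit codeword.

3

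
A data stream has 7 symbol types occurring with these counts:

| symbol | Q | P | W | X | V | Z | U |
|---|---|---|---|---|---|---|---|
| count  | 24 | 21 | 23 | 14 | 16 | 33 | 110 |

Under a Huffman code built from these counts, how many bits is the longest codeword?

4

Merge the two lowest-weight nodes at each step:
combine X(14), V(16) → 30
combine P(21), W(23) → 44
combine Q(24), 30 → 54
combine Z(33), 44 → 77
combine 54, 77 → 131
combine U(110), 131 → 241
Maximum depth reached is 4.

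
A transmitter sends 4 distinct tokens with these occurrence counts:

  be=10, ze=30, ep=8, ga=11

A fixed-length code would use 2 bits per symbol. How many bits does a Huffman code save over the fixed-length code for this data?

Fixed-length: 2 bits × 59 symbols = 118 bits.
Huffman merges:
merge ep(8) and be(10): 18
merge ga(11) and 18: 29
merge 29 and ze(30): 59
Huffman total = 18 + 29 + 59 = 106 bits.
Saving = 118 − 106 = 12 bits.

12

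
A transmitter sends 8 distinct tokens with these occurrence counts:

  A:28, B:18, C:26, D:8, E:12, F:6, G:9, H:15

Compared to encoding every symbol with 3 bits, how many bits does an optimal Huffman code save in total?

Fixed-length: 3 bits × 122 symbols = 366 bits.
Huffman merges:
combine F(6), D(8) → 14
combine G(9), E(12) → 21
combine 14, H(15) → 29
combine B(18), 21 → 39
combine C(26), A(28) → 54
combine 29, 39 → 68
combine 54, 68 → 122
Huffman total = 14 + 21 + 29 + 39 + 54 + 68 + 122 = 347 bits.
Saving = 366 − 347 = 19 bits.

19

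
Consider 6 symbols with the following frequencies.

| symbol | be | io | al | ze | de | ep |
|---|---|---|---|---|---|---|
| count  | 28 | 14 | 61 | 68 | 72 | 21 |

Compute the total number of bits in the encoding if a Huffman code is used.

Build the Huffman tree bottom-up:
merge io(14) and ep(21): 35
merge be(28) and 35: 63
merge al(61) and 63: 124
merge ze(68) and de(72): 140
merge 124 and 140: 264
Each symbol's bit-cost is frequency × depth; summing gives 626 bits (equivalently 35 + 63 + 124 + 140 + 264).

626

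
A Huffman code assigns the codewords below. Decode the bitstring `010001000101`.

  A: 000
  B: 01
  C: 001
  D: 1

Read left to right; each codeword is recognised as soon as it completes (prefix code):
  01→B | 000→A | 1→D | 000→A | 1→D | 01→B
Decoded message: BADADB

BADADB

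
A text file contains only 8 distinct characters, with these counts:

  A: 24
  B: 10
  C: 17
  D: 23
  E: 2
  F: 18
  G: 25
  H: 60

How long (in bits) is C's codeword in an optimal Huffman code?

3

Build the tree from the bottom:
combine E(2), B(10) → 12
combine 12, C(17) → 29
combine F(18), D(23) → 41
combine A(24), G(25) → 49
combine 29, 41 → 70
combine 49, H(60) → 109
combine 70, 109 → 179
The subtree containing C is merged 3 times, so code length = 3.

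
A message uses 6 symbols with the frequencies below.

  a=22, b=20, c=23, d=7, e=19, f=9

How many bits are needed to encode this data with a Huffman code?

Greedily combine the two least-frequent nodes:
d(7) + f(9) → 16
16 + e(19) → 35
b(20) + a(22) → 42
c(23) + 35 → 58
42 + 58 → 100
Each symbol's bit-cost is frequency × depth; summing gives 251 bits (equivalently 16 + 35 + 42 + 58 + 100).

251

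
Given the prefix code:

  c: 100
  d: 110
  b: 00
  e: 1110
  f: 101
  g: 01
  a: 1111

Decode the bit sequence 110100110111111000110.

dcdadbd

Read left to right; each codeword is recognised as soon as it completes (prefix code):
  110→d | 100→c | 110→d | 1111→a | 110→d | 00→b | 110→d
Decoded message: dcdadbd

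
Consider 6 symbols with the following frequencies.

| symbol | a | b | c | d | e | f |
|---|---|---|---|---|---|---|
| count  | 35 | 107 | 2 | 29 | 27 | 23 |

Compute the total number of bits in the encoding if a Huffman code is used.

480

Greedily combine the two least-frequent nodes:
merge c(2) and f(23): 25
merge 25 and e(27): 52
merge d(29) and a(35): 64
merge 52 and 64: 116
merge b(107) and 116: 223
The encoded length is the sum of every internal node's weight: 25 + 52 + 64 + 116 + 223 = 480 bits.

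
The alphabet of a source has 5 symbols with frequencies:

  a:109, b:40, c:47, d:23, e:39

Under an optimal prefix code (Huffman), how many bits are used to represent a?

1

Repeatedly merge the two smallest:
merge d(23) and e(39): 62
merge b(40) and c(47): 87
merge 62 and 87: 149
merge a(109) and 149: 258
a is a child of the root — depth 1, so its codeword is a single bit.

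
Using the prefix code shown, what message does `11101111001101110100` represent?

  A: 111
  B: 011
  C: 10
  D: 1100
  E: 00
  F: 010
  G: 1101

ABDGGE

Read left to right; each codeword is recognised as soon as it completes (prefix code):
  111→A | 011→B | 1100→D | 1101→G | 1101→G | 00→E
Decoded message: ABDGGE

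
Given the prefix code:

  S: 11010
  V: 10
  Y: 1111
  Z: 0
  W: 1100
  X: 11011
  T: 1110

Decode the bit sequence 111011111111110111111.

TYYXY

Read left to right; each codeword is recognised as soon as it completes (prefix code):
  1110→T | 1111→Y | 1111→Y | 11011→X | 1111→Y
Decoded message: TYYXY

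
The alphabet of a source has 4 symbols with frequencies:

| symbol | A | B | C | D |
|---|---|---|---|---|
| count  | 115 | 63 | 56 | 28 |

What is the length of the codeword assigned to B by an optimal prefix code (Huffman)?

Huffman merges, smallest pair first:
D(28) + C(56) → 84
B(63) + 84 → 147
A(115) + 147 → 262
B sits 2 levels below the root, so its codeword is 2 bits.

2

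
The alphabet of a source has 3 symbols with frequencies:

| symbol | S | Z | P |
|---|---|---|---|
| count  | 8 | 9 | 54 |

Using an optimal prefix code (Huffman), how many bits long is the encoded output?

Build the Huffman tree bottom-up:
combine S(8), Z(9) → 17
combine 17, P(54) → 71
Total encoded bits = sum of merged weights = 17 + 71 = 88.

88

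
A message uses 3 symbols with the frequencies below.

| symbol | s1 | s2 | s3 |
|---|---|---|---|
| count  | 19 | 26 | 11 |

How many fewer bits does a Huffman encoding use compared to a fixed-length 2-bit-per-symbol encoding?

26

Fixed-length: 2 bits × 56 symbols = 112 bits.
Huffman merges:
s3(11) + s1(19) → 30
s2(26) + 30 → 56
Huffman total = 30 + 56 = 86 bits.
Saving = 112 − 86 = 26 bits.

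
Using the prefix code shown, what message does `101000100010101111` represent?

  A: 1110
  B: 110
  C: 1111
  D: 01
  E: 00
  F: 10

FFEFEFFC

Read left to right; each codeword is recognised as soon as it completes (prefix code):
  10→F | 10→F | 00→E | 10→F | 00→E | 10→F | 10→F | 1111→C
Decoded message: FFEFEFFC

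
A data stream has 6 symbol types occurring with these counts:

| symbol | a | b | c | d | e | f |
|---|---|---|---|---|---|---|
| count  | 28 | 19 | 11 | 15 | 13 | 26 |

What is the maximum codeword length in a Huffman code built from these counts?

Merge the two lowest-weight nodes at each step:
merge c(11) and e(13): 24
merge d(15) and b(19): 34
merge 24 and f(26): 50
merge a(28) and 34: 62
merge 50 and 62: 112
The first pair merged (c, e) ends up deepest, at depth 3.

3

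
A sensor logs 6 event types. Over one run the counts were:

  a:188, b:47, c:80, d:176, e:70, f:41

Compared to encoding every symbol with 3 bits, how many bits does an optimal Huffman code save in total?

364

Fixed-length: 3 bits × 602 symbols = 1806 bits.
Huffman merges:
f(41) + b(47) → 88
e(70) + c(80) → 150
88 + 150 → 238
d(176) + a(188) → 364
238 + 364 → 602
Huffman total = 88 + 150 + 238 + 364 + 602 = 1442 bits.
Saving = 1806 − 1442 = 364 bits.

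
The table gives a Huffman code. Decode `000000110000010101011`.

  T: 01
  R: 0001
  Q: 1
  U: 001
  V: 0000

Read left to right; each codeword is recognised as soon as it completes (prefix code):
  0000→V | 001→U | 1→Q | 0000→V | 01→T | 01→T | 01→T | 01→T | 1→Q
Decoded message: VUQVTTTTQ

VUQVTTTTQ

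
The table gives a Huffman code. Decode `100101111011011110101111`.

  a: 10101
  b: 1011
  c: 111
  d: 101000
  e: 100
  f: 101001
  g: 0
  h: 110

Read left to right; each codeword is recognised as soon as it completes (prefix code):
  100→e | 1011→b | 110→h | 110→h | 111→c | 10101→a | 111→c
Decoded message: ebhhcac

ebhhcac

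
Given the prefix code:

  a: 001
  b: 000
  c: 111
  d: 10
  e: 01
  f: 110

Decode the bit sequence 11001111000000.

Read left to right; each codeword is recognised as soon as it completes (prefix code):
  110→f | 01→e | 111→c | 000→b | 000→b
Decoded message: fecbb

fecbb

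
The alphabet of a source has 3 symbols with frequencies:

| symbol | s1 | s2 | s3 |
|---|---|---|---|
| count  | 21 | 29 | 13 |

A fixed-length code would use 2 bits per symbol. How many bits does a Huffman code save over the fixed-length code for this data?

29

Fixed-length: 2 bits × 63 symbols = 126 bits.
Huffman merges:
combine s3(13), s1(21) → 34
combine s2(29), 34 → 63
Huffman total = 34 + 63 = 97 bits.
Saving = 126 − 97 = 29 bits.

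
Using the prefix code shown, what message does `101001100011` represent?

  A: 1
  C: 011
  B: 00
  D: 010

ADCBC

Read left to right; each codeword is recognised as soon as it completes (prefix code):
  1→A | 010→D | 011→C | 00→B | 011→C
Decoded message: ADCBC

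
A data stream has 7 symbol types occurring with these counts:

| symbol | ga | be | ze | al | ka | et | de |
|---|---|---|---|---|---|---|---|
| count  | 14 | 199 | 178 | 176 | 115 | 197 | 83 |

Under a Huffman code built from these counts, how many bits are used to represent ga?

4

Build the tree from the bottom:
ga(14) + de(83) → 97
97 + ka(115) → 212
al(176) + ze(178) → 354
et(197) + be(199) → 396
212 + 354 → 566
396 + 566 → 962
The subtree containing ga is merged 4 times, so code length = 4.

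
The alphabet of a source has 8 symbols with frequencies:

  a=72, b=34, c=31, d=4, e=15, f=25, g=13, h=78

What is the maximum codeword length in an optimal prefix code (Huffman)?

5

Merge the two lowest-weight nodes at each step:
combine d(4), g(13) → 17
combine e(15), 17 → 32
combine f(25), c(31) → 56
combine 32, b(34) → 66
combine 56, 66 → 122
combine a(72), h(78) → 150
combine 122, 150 → 272
The first pair merged (d, g) ends up deepest, at depth 5.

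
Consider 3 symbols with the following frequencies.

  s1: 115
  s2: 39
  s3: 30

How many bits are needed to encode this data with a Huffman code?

Build the Huffman tree bottom-up:
combine s3(30), s2(39) → 69
combine 69, s1(115) → 184
Total encoded bits = sum of merged weights = 69 + 184 = 253.

253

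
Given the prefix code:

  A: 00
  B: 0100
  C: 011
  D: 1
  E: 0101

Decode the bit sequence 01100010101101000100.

Read left to right; each codeword is recognised as soon as it completes (prefix code):
  011→C | 00→A | 0101→E | 011→C | 0100→B | 0100→B
Decoded message: CAECBB

CAECBB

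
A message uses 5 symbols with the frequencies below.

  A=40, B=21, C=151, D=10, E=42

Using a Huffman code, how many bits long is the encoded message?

Build the Huffman tree bottom-up:
combine D(10), B(21) → 31
combine 31, A(40) → 71
combine E(42), 71 → 113
combine 113, C(151) → 264
The encoded length is the sum of every internal node's weight: 31 + 71 + 113 + 264 = 479 bits.

479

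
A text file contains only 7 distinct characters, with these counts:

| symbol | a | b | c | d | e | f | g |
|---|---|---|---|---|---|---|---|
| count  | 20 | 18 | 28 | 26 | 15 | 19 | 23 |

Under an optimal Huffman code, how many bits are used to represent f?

3

Huffman merges, smallest pair first:
combine e(15), b(18) → 33
combine f(19), a(20) → 39
combine g(23), d(26) → 49
combine c(28), 33 → 61
combine 39, 49 → 88
combine 61, 88 → 149
f's leaf is at depth 3, giving a 3-bit codeword.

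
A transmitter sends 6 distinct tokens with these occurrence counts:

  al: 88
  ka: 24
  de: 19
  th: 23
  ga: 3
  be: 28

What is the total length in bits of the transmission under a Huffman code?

401

Greedily combine the two least-frequent nodes:
merge ga(3) and de(19): 22
merge 22 and th(23): 45
merge ka(24) and be(28): 52
merge 45 and 52: 97
merge al(88) and 97: 185
Total encoded bits = sum of merged weights = 22 + 45 + 52 + 97 + 185 = 401.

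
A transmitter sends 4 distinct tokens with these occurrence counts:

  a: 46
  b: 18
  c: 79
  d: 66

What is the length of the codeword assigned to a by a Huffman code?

Repeatedly merge the two smallest:
merge b(18) and a(46): 64
merge 64 and d(66): 130
merge c(79) and 130: 209
a's leaf is at depth 3, giving a 3-bit codeword.

3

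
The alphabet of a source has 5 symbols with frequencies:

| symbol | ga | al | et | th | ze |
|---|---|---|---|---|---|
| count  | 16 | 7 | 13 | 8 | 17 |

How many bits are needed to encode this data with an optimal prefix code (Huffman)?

Greedily combine the two least-frequent nodes:
merge al(7) and th(8): 15
merge et(13) and 15: 28
merge ga(16) and ze(17): 33
merge 28 and 33: 61
The encoded length is the sum of every internal node's weight: 15 + 28 + 33 + 61 = 137 bits.

137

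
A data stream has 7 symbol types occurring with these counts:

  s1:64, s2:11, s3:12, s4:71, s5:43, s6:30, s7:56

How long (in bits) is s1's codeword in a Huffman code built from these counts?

Huffman merges, smallest pair first:
s2(11) + s3(12) → 23
23 + s6(30) → 53
s5(43) + 53 → 96
s7(56) + s1(64) → 120
s4(71) + 96 → 167
120 + 167 → 287
s1's leaf is at depth 2, giving a 2-bit codeword.

2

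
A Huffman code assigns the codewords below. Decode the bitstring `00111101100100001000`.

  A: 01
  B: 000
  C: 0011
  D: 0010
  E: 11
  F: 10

CEAFABAB

Read left to right; each codeword is recognised as soon as it completes (prefix code):
  0011→C | 11→E | 01→A | 10→F | 01→A | 000→B | 01→A | 000→B
Decoded message: CEAFABAB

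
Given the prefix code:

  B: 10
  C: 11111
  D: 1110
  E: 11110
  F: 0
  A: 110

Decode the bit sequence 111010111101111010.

Read left to right; each codeword is recognised as soon as it completes (prefix code):
  1110→D | 10→B | 11110→E | 11110→E | 10→B
Decoded message: DBEEB

DBEEB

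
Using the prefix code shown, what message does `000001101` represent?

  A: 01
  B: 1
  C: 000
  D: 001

Read left to right; each codeword is recognised as soon as it completes (prefix code):
  000→C | 001→D | 1→B | 01→A
Decoded message: CDBA

CDBA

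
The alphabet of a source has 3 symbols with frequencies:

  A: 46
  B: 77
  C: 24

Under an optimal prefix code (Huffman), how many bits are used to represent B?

1

Build the tree from the bottom:
merge C(24) and A(46): 70
merge 70 and B(77): 147
B is merged only at the final step, so code length = 1.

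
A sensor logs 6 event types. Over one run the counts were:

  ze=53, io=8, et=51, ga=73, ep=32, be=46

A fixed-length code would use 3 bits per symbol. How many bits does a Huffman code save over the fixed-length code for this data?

Fixed-length: 3 bits × 263 symbols = 789 bits.
Huffman merges:
combine io(8), ep(32) → 40
combine 40, be(46) → 86
combine et(51), ze(53) → 104
combine ga(73), 86 → 159
combine 104, 159 → 263
Huffman total = 40 + 86 + 104 + 159 + 263 = 652 bits.
Saving = 789 − 652 = 137 bits.

137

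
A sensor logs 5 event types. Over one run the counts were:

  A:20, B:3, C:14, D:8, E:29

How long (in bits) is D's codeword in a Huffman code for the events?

4

Build the tree from the bottom:
merge B(3) and D(8): 11
merge 11 and C(14): 25
merge A(20) and 25: 45
merge E(29) and 45: 74
D sits 4 levels below the root, so its codeword is 4 bits.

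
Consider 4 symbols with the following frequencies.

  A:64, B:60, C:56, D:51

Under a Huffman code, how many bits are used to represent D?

Build the tree from the bottom:
combine D(51), C(56) → 107
combine B(60), A(64) → 124
combine 107, 124 → 231
The subtree containing D is merged 2 times, so code length = 2.

2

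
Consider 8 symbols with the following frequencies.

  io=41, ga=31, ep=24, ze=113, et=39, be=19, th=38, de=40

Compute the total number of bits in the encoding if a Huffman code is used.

Merge the two smallest weights repeatedly:
merge be(19) and ep(24): 43
merge ga(31) and th(38): 69
merge et(39) and de(40): 79
merge io(41) and 43: 84
merge 69 and 79: 148
merge 84 and ze(113): 197
merge 148 and 197: 345
Each symbol's bit-cost is frequency × depth; summing gives 965 bits (equivalently 43 + 69 + 79 + 84 + 148 + 197 + 345).

965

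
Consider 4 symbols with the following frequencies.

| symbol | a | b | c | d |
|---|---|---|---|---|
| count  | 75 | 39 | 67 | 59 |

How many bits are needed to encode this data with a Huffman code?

Build the Huffman tree bottom-up:
combine b(39), d(59) → 98
combine c(67), a(75) → 142
combine 98, 142 → 240
Each symbol's bit-cost is frequency × depth; summing gives 480 bits (equivalently 98 + 142 + 240).

480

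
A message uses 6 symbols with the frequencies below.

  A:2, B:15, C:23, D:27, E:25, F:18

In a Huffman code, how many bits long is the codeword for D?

2

Huffman merges, smallest pair first:
A(2) + B(15) → 17
17 + F(18) → 35
C(23) + E(25) → 48
D(27) + 35 → 62
48 + 62 → 110
D's leaf is at depth 2, giving a 2-bit codeword.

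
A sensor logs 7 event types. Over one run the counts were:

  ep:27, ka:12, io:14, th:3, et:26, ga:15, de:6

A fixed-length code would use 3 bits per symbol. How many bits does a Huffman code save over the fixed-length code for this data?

44

Fixed-length: 3 bits × 103 symbols = 309 bits.
Huffman merges:
merge th(3) and de(6): 9
merge 9 and ka(12): 21
merge io(14) and ga(15): 29
merge 21 and et(26): 47
merge ep(27) and 29: 56
merge 47 and 56: 103
Huffman total = 9 + 21 + 29 + 47 + 56 + 103 = 265 bits.
Saving = 309 − 265 = 44 bits.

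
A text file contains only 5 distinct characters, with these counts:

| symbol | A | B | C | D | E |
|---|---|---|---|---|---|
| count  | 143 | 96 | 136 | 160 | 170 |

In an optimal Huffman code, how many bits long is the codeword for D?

Repeatedly merge the two smallest:
merge B(96) and C(136): 232
merge A(143) and D(160): 303
merge E(170) and 232: 402
merge 303 and 402: 705
D sits 2 levels below the root, so its codeword is 2 bits.

2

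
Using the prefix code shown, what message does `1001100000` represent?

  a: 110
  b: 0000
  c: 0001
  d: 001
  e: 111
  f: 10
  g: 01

Read left to right; each codeword is recognised as soon as it completes (prefix code):
  10→f | 01→g | 10→f | 0000→b
Decoded message: fgfb

fgfb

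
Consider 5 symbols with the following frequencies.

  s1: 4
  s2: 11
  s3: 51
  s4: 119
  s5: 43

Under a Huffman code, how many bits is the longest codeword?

Merge the two lowest-weight nodes at each step:
s1(4) + s2(11) → 15
15 + s5(43) → 58
s3(51) + 58 → 109
109 + s4(119) → 228
Maximum depth reached is 4.

4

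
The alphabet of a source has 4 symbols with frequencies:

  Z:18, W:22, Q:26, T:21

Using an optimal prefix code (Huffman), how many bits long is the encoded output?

174

Merge the two smallest weights repeatedly:
combine Z(18), T(21) → 39
combine W(22), Q(26) → 48
combine 39, 48 → 87
Total encoded bits = sum of merged weights = 39 + 48 + 87 = 174.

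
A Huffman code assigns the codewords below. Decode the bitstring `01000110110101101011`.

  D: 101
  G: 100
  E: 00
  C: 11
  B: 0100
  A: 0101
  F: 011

BFFADF

Read left to right; each codeword is recognised as soon as it completes (prefix code):
  0100→B | 011→F | 011→F | 0101→A | 101→D | 011→F
Decoded message: BFFADF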